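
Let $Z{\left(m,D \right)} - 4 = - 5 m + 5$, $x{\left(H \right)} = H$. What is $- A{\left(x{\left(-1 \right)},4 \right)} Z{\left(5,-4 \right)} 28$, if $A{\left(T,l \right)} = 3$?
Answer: $1344$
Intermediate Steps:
$Z{\left(m,D \right)} = 9 - 5 m$ ($Z{\left(m,D \right)} = 4 - \left(-5 + 5 m\right) = 9 - 5 m$)
$- A{\left(x{\left(-1 \right)},4 \right)} Z{\left(5,-4 \right)} 28 = - 3 \left(9 - 25\right) 28 = - 3 \left(-16\right) 28 = - \left(-48\right) 28 = \left(-1\right) \left(-1344\right) = 1344$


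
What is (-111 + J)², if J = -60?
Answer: 29241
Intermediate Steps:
(-111 + J)² = (-111 - 60)² = (-171)² = 29241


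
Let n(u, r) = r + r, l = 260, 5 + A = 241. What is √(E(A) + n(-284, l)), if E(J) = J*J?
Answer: 2*√14054 ≈ 237.10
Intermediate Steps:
A = 236 (A = -5 + 241 = 236)
n(u, r) = 2*r
E(J) = J²
√(E(A) + n(-284, l)) = √(236² + 2*260) = √(55696 + 520) = √56216 = 2*√14054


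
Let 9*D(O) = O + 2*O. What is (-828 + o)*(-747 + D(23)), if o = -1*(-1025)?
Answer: -436946/3 ≈ -1.4565e+5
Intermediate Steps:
D(O) = O/3 (D(O) = (O + 2*O)/9 = (3*O)/9 = O/3)
o = 1025
(-828 + o)*(-747 + D(23)) = (-828 + 1025)*(-747 + (⅓)*23) = 197*(-747 + 23/3) = 197*(-2218/3) = -436946/3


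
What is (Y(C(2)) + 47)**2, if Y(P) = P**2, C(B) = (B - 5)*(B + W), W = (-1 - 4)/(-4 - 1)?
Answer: 16384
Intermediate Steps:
W = 1 (W = -5/(-5) = -5*(-1/5) = 1)
C(B) = (1 + B)*(-5 + B) (C(B) = (B - 5)*(B + 1) = (-5 + B)*(1 + B) = (1 + B)*(-5 + B))
(Y(C(2)) + 47)**2 = ((-5 + 2**2 - 4*2)**2 + 47)**2 = ((-5 + 4 - 8)**2 + 47)**2 = ((-9)**2 + 47)**2 = (81 + 47)**2 = 128**2 = 16384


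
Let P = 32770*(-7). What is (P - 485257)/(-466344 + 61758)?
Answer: 37613/21294 ≈ 1.7664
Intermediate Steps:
P = -229390
(P - 485257)/(-466344 + 61758) = (-229390 - 485257)/(-466344 + 61758) = -714647/(-404586) = -714647*(-1/404586) = 37613/21294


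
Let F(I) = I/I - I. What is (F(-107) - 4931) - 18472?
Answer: -23295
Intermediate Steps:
F(I) = 1 - I
(F(-107) - 4931) - 18472 = ((1 - 1*(-107)) - 4931) - 18472 = ((1 + 107) - 4931) - 18472 = (108 - 4931) - 18472 = -4823 - 18472 = -23295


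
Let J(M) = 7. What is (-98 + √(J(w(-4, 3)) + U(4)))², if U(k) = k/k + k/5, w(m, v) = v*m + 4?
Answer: 48064/5 - 392*√55/5 ≈ 9031.4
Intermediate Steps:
w(m, v) = 4 + m*v (w(m, v) = m*v + 4 = 4 + m*v)
U(k) = 1 + k/5 (U(k) = 1 + k*(⅕) = 1 + k/5)
(-98 + √(J(w(-4, 3)) + U(4)))² = (-98 + √(7 + (1 + (⅕)*4)))² = (-98 + √(7 + (1 + ⅘)))² = (-98 + √(7 + 9/5))² = (-98 + √(44/5))² = (-98 + 2*√55/5)²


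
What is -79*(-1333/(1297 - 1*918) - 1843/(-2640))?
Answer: 222829217/1000560 ≈ 222.70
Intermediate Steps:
-79*(-1333/(1297 - 1*918) - 1843/(-2640)) = -79*(-1333/(1297 - 918) - 1843*(-1/2640)) = -79*(-1333/379 + 1843/2640) = -79*(-2820623/1000560) = 222829217/1000560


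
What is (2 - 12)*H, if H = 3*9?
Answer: -270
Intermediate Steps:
H = 27
(2 - 12)*H = (2 - 12)*27 = -10*27 = -270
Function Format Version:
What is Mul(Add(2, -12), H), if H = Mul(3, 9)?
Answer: -270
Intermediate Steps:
H = 27
Mul(Add(2, -12), H) = Mul(Add(2, -12), 27) = Mul(-10, 27) = -270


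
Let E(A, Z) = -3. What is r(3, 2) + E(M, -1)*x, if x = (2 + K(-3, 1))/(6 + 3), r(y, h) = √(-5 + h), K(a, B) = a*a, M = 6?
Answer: -11/3 + I*√3 ≈ -3.6667 + 1.732*I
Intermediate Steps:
K(a, B) = a²
x = 11/9 (x = (2 + (-3)²)/(6 + 3) = (2 + 9)/9 = 11*(⅑) = 11/9 ≈ 1.2222)
r(3, 2) + E(M, -1)*x = √(-5 + 2) - 3*11/9 = √(-3) - 11/3 = I*√3 - 11/3 = -11/3 + I*√3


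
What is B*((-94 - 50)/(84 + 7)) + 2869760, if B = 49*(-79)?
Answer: 37386512/13 ≈ 2.8759e+6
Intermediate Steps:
B = -3871
B*((-94 - 50)/(84 + 7)) + 2869760 = -3871*(-94 - 50)/(84 + 7) + 2869760 = -(-557424)/91 + 2869760 = -3871*(-144/91) + 2869760 = 79632/13 + 2869760 = 37386512/13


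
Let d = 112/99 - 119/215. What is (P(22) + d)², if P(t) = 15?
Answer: 109941317476/453051225 ≈ 242.67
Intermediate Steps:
d = 12299/21285 (d = 112*(1/99) - 119*1/215 = 112/99 - 119/215 = 12299/21285 ≈ 0.57782)
(P(22) + d)² = (15 + 12299/21285)² = (331574/21285)² = 109941317476/453051225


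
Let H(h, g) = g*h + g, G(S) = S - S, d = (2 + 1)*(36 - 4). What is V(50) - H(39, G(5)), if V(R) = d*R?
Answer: 4800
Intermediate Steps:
d = 96 (d = 3*32 = 96)
G(S) = 0
H(h, g) = g + g*h
V(R) = 96*R
V(50) - H(39, G(5)) = 96*50 - 0*(1 + 39) = 4800 - 0*40 = 4800 - 1*0 = 4800 + 0 = 4800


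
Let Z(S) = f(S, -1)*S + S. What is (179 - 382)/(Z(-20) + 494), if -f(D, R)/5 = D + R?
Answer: 203/1626 ≈ 0.12485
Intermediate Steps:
f(D, R) = -5*D - 5*R (f(D, R) = -5*(D + R) = -5*D - 5*R)
Z(S) = S + S*(5 - 5*S) (Z(S) = (-5*S - 5*(-1))*S + S = (-5*S + 5)*S + S = (5 - 5*S)*S + S = S*(5 - 5*S) + S = S + S*(5 - 5*S))
(179 - 382)/(Z(-20) + 494) = (179 - 382)/(-20*(6 - 5*(-20)) + 494) = -203/(-20*(6 + 100) + 494) = -203/(-20*106 + 494) = -203/(-2120 + 494) = -203/(-1626) = -203*(-1/1626) = 203/1626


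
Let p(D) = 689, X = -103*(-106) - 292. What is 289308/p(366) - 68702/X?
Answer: 1513425565/3660657 ≈ 413.43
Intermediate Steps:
X = 10626 (X = 10918 - 292 = 10626)
289308/p(366) - 68702/X = 289308/689 - 68702/10626 = 289308*(1/689) - 68702*1/10626 = 289308/689 - 34351/5313 = 1513425565/3660657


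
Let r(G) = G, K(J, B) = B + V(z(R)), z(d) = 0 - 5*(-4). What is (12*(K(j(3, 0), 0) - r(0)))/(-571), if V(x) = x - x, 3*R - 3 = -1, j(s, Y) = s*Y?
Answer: 0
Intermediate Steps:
j(s, Y) = Y*s
R = 2/3 (R = 1 + (1/3)*(-1) = 1 - 1/3 = 2/3 ≈ 0.66667)
z(d) = 20 (z(d) = 0 + 20 = 20)
V(x) = 0
K(J, B) = B (K(J, B) = B + 0 = B)
(12*(K(j(3, 0), 0) - r(0)))/(-571) = (12*(0 - 1*0))/(-571) = (12*(0 + 0))*(-1/571) = (12*0)*(-1/571) = 0*(-1/571) = 0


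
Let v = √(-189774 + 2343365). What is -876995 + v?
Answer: -876995 + √2153591 ≈ -8.7553e+5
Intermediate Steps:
v = √2153591 ≈ 1467.5
-876995 + v = -876995 + √2153591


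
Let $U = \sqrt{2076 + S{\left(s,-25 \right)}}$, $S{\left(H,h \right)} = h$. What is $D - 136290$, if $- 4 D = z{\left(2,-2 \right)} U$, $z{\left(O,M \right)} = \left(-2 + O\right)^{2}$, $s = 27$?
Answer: $-136290$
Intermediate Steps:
$U = \sqrt{2051}$ ($U = \sqrt{2076 - 25} = \sqrt{2051} \approx 45.288$)
$D = 0$ ($D = - \frac{\left(-2 + 2\right)^{2} \sqrt{2051}}{4} = - \frac{0^{2} \sqrt{2051}}{4} = - \frac{0 \sqrt{2051}}{4} = \left(- \frac{1}{4}\right) 0 = 0$)
$D - 136290 = 0 - 136290 = -136290$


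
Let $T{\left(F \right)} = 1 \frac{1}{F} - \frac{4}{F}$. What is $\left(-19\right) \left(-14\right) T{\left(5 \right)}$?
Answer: $- \frac{798}{5} \approx -159.6$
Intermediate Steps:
$T{\left(F \right)} = - \frac{3}{F}$ ($T{\left(F \right)} = \frac{1}{F} - \frac{4}{F} = - \frac{3}{F}$)
$\left(-19\right) \left(-14\right) T{\left(5 \right)} = \left(-19\right) \left(-14\right) \left(- \frac{3}{5}\right) = 266 \left(\left(-3\right) \frac{1}{5}\right) = 266 \left(- \frac{3}{5}\right) = - \frac{798}{5}$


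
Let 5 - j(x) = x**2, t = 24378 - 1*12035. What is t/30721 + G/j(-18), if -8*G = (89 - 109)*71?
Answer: -3031121/19599998 ≈ -0.15465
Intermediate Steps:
t = 12343 (t = 24378 - 12035 = 12343)
j(x) = 5 - x**2
G = 355/2 (G = -(89 - 109)*71/8 = -(-5)*71/2 = -1/8*(-1420) = 355/2 ≈ 177.50)
t/30721 + G/j(-18) = 12343/30721 + 355/(2*(5 - 1*(-18)**2)) = 12343*(1/30721) + 355/(2*(5 - 1*324)) = 12343/30721 + 355/(2*(5 - 324)) = 12343/30721 + (355/2)/(-319) = 12343/30721 + (355/2)*(-1/319) = 12343/30721 - 355/638 = -3031121/19599998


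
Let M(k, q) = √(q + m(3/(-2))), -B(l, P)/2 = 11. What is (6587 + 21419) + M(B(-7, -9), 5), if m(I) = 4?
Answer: 28009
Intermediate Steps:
B(l, P) = -22 (B(l, P) = -2*11 = -22)
M(k, q) = √(4 + q) (M(k, q) = √(q + 4) = √(4 + q))
(6587 + 21419) + M(B(-7, -9), 5) = (6587 + 21419) + √(4 + 5) = 28006 + √9 = 28006 + 3 = 28009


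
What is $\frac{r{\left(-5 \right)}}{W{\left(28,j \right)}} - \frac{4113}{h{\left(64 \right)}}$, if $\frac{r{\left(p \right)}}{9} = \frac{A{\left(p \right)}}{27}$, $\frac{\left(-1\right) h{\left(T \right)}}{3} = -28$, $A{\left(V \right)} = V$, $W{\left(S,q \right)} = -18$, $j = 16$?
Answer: $- \frac{36947}{756} \approx -48.872$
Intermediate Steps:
$h{\left(T \right)} = 84$ ($h{\left(T \right)} = \left(-3\right) \left(-28\right) = 84$)
$r{\left(p \right)} = \frac{p}{3}$ ($r{\left(p \right)} = 9 \frac{p}{27} = \frac{p}{3}$)
$\frac{r{\left(-5 \right)}}{W{\left(28,j \right)}} - \frac{4113}{h{\left(64 \right)}} = \frac{\frac{1}{3} \left(-5\right)}{-18} - \frac{4113}{84} = \left(- \frac{5}{3}\right) \left(- \frac{1}{18}\right) - \frac{1371}{28} = \frac{5}{54} - \frac{1371}{28} = - \frac{36947}{756}$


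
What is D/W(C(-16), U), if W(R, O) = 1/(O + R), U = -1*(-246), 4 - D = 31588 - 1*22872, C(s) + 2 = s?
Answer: -1986336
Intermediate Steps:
C(s) = -2 + s
D = -8712 (D = 4 - (31588 - 1*22872) = 4 - (31588 - 22872) = 4 - 1*8716 = 4 - 8716 = -8712)
U = 246
D/W(C(-16), U) = -8712/(1/(246 + (-2 - 16))) = -8712/(1/(246 - 18)) = -8712/(1/228) = -8712/1/228 = -8712*228 = -1986336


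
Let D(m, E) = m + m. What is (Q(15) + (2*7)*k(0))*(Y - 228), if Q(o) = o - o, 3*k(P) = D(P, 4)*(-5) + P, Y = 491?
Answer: 0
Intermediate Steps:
D(m, E) = 2*m
k(P) = -3*P (k(P) = ((2*P)*(-5) + P)/3 = (-10*P + P)/3 = (-9*P)/3 = -3*P)
Q(o) = 0
(Q(15) + (2*7)*k(0))*(Y - 228) = (0 + (2*7)*(-3*0))*(491 - 228) = (0 + 14*0)*263 = (0 + 0)*263 = 0*263 = 0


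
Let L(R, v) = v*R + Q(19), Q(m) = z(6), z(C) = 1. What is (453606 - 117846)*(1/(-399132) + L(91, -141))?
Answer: -143281762436780/33261 ≈ -4.3078e+9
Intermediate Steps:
Q(m) = 1
L(R, v) = 1 + R*v (L(R, v) = v*R + 1 = R*v + 1 = 1 + R*v)
(453606 - 117846)*(1/(-399132) + L(91, -141)) = (453606 - 117846)*(1/(-399132) + (1 + 91*(-141))) = 335760*(-1/399132 + (1 - 12831)) = 335760*(-1/399132 - 12830) = 335760*(-5120863561/399132) = -143281762436780/33261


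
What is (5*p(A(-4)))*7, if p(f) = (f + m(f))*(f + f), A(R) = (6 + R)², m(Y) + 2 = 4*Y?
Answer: 5040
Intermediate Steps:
m(Y) = -2 + 4*Y
p(f) = 2*f*(-2 + 5*f) (p(f) = (f + (-2 + 4*f))*(f + f) = (-2 + 5*f)*(2*f) = 2*f*(-2 + 5*f))
(5*p(A(-4)))*7 = (5*(2*(6 - 4)²*(-2 + 5*(6 - 4)²)))*7 = (5*(2*2²*(-2 + 5*2²)))*7 = (5*(2*4*(-2 + 5*4)))*7 = (5*(2*4*(-2 + 20)))*7 = (5*(2*4*18))*7 = (5*144)*7 = 720*7 = 5040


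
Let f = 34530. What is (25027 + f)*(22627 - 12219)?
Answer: 619869256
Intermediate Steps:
(25027 + f)*(22627 - 12219) = (25027 + 34530)*(22627 - 12219) = 59557*10408 = 619869256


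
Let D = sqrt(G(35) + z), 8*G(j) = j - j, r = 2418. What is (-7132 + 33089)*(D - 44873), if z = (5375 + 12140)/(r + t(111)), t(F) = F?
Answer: -1164768461 + 25957*sqrt(4921715)/843 ≈ -1.1647e+9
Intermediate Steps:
z = 17515/2529 (z = (5375 + 12140)/(2418 + 111) = 17515/2529 ≈ 6.9257)
G(j) = 0 (G(j) = (j - j)/8 = (1/8)*0 = 0)
D = sqrt(4921715)/843 (D = sqrt(0 + 17515/2529) = sqrt(17515/2529) = sqrt(4921715)/843 ≈ 2.6317)
(-7132 + 33089)*(D - 44873) = (-7132 + 33089)*(sqrt(4921715)/843 - 44873) = 25957*(-44873 + sqrt(4921715)/843) = -1164768461 + 25957*sqrt(4921715)/843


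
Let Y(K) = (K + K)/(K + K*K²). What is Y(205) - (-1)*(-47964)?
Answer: -1007867531/21013 ≈ -47964.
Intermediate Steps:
Y(K) = 2*K/(K + K³) (Y(K) = (2*K)/(K + K³) = 2*K/(K + K³))
Y(205) - (-1)*(-47964) = 2/(1 + 205²) - (-1)*(-47964) = 2/(1 + 42025) - 1*47964 = 2/42026 - 47964 = 2*(1/42026) - 47964 = 1/21013 - 47964 = -1007867531/21013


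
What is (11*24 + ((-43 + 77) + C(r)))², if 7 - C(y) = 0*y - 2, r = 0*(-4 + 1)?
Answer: 94249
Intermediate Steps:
r = 0 (r = 0*(-3) = 0)
C(y) = 9 (C(y) = 7 - (0*y - 2) = 7 - (0 - 2) = 7 - 1*(-2) = 7 + 2 = 9)
(11*24 + ((-43 + 77) + C(r)))² = (11*24 + ((-43 + 77) + 9))² = (264 + (34 + 9))² = (264 + 43)² = 307² = 94249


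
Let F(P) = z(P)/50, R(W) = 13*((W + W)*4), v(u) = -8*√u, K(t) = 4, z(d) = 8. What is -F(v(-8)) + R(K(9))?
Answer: 10396/25 ≈ 415.84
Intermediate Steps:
R(W) = 104*W (R(W) = 13*((2*W)*4) = 13*(8*W) = 104*W)
F(P) = 4/25 (F(P) = 8/50 = 8*(1/50) = 4/25)
-F(v(-8)) + R(K(9)) = -1*4/25 + 104*4 = -4/25 + 416 = 10396/25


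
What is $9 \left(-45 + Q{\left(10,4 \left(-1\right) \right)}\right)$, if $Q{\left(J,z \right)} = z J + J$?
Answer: $-675$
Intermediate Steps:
$Q{\left(J,z \right)} = J + J z$ ($Q{\left(J,z \right)} = J z + J = J + J z$)
$9 \left(-45 + Q{\left(10,4 \left(-1\right) \right)}\right) = 9 \left(-45 + 10 \left(1 + 4 \left(-1\right)\right)\right) = 9 \left(-45 + 10 \left(1 - 4\right)\right) = 9 \left(-45 + 10 \left(-3\right)\right) = 9 \left(-45 - 30\right) = 9 \left(-75\right) = -675$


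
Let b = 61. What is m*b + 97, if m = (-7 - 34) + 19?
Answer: -1245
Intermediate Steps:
m = -22 (m = -41 + 19 = -22)
m*b + 97 = -22*61 + 97 = -1342 + 97 = -1245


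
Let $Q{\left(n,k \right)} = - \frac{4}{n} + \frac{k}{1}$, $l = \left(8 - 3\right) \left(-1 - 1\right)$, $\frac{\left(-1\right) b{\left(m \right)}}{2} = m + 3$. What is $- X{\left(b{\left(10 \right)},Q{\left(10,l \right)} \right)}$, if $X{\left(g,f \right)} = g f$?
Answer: $- \frac{1352}{5} \approx -270.4$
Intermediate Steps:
$b{\left(m \right)} = -6 - 2 m$ ($b{\left(m \right)} = - 2 \left(m + 3\right) = - 2 \left(3 + m\right) = -6 - 2 m$)
$l = -10$ ($l = 5 \left(-2\right) = -10$)
$Q{\left(n,k \right)} = k - \frac{4}{n}$ ($Q{\left(n,k \right)} = - \frac{4}{n} + k 1 = - \frac{4}{n} + k = k - \frac{4}{n}$)
$X{\left(g,f \right)} = f g$
$- X{\left(b{\left(10 \right)},Q{\left(10,l \right)} \right)} = - \left(-10 - \frac{4}{10}\right) \left(-6 - 20\right) = - \left(-10 - \frac{2}{5}\right) \left(-6 - 20\right) = - \left(-10 - \frac{2}{5}\right) \left(-26\right) = - \frac{\left(-52\right) \left(-26\right)}{5} = \left(-1\right) \frac{1352}{5} = - \frac{1352}{5}$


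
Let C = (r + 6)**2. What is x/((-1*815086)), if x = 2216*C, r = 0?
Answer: -39888/407543 ≈ -0.097874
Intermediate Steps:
C = 36 (C = (0 + 6)**2 = 6**2 = 36)
x = 79776 (x = 2216*36 = 79776)
x/((-1*815086)) = 79776/((-1*815086)) = 79776/(-815086) = 79776*(-1/815086) = -39888/407543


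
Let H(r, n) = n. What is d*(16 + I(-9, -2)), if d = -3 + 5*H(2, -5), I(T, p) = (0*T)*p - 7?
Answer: -252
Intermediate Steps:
I(T, p) = -7 (I(T, p) = 0*p - 7 = 0 - 7 = -7)
d = -28 (d = -3 + 5*(-5) = -3 - 25 = -28)
d*(16 + I(-9, -2)) = -28*(16 - 7) = -28*9 = -252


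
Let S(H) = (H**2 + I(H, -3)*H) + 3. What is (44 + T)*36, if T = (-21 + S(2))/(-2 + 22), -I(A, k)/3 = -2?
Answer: 7902/5 ≈ 1580.4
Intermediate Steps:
I(A, k) = 6 (I(A, k) = -3*(-2) = 6)
S(H) = 3 + H**2 + 6*H (S(H) = (H**2 + 6*H) + 3 = 3 + H**2 + 6*H)
T = -1/10 (T = (-21 + (3 + 2**2 + 6*2))/(-2 + 22) = (-21 + (3 + 4 + 12))/20 = (-21 + 19)*(1/20) = -2*1/20 = -1/10 ≈ -0.10000)
(44 + T)*36 = (44 - 1/10)*36 = (439/10)*36 = 7902/5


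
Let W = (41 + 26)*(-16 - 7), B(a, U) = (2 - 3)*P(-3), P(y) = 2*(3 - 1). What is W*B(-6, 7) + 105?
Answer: 6269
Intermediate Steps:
P(y) = 4 (P(y) = 2*2 = 4)
B(a, U) = -4 (B(a, U) = (2 - 3)*4 = -1*4 = -4)
W = -1541 (W = 67*(-23) = -1541)
W*B(-6, 7) + 105 = -1541*(-4) + 105 = 6164 + 105 = 6269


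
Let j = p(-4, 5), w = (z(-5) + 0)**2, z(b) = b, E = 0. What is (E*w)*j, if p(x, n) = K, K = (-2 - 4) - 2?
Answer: 0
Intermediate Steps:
K = -8 (K = -6 - 2 = -8)
w = 25 (w = (-5 + 0)**2 = (-5)**2 = 25)
p(x, n) = -8
j = -8
(E*w)*j = (0*25)*(-8) = 0*(-8) = 0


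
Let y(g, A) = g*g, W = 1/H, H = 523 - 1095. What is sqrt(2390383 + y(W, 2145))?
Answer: sqrt(782095071473)/572 ≈ 1546.1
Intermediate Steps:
H = -572
W = -1/572 (W = 1/(-572) = -1/572 ≈ -0.0017483)
y(g, A) = g**2
sqrt(2390383 + y(W, 2145)) = sqrt(2390383 + (-1/572)**2) = sqrt(2390383 + 1/327184) = sqrt(782095071473/327184) = sqrt(782095071473)/572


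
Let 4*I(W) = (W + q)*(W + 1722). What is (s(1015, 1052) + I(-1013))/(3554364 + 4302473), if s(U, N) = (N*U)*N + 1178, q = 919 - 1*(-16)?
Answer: 2246583825/15713674 ≈ 142.97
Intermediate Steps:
q = 935 (q = 919 + 16 = 935)
s(U, N) = 1178 + U*N² (s(U, N) = U*N² + 1178 = 1178 + U*N²)
I(W) = (935 + W)*(1722 + W)/4 (I(W) = ((W + 935)*(W + 1722))/4 = ((935 + W)*(1722 + W))/4 = (935 + W)*(1722 + W)/4)
(s(1015, 1052) + I(-1013))/(3554364 + 4302473) = ((1178 + 1015*1052²) + (805035/2 + (¼)*(-1013)² + (2657/4)*(-1013)))/(3554364 + 4302473) = ((1178 + 1015*1106704) + (805035/2 + (¼)*1026169 - 2691541/4))/7856837 = ((1178 + 1123304560) + (805035/2 + 1026169/4 - 2691541/4))*(1/7856837) = (1123305738 - 27651/2)*(1/7856837) = (2246583825/2)*(1/7856837) = 2246583825/15713674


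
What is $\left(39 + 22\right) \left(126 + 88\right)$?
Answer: $13054$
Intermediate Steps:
$\left(39 + 22\right) \left(126 + 88\right) = 61 \cdot 214 = 13054$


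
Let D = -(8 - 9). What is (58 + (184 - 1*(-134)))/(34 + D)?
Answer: 376/35 ≈ 10.743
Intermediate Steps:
D = 1 (D = -1*(-1) = 1)
(58 + (184 - 1*(-134)))/(34 + D) = (58 + (184 - 1*(-134)))/(34 + 1) = (58 + (184 + 134))/35 = (58 + 318)*(1/35) = 376*(1/35) = 376/35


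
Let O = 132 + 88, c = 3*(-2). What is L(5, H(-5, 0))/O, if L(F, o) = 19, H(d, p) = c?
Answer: 19/220 ≈ 0.086364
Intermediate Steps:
c = -6
H(d, p) = -6
O = 220
L(5, H(-5, 0))/O = 19/220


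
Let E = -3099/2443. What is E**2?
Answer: 9603801/5968249 ≈ 1.6091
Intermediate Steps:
E = -3099/2443 (E = -3099*1/2443 = -3099/2443 ≈ -1.2685)
E**2 = (-3099/2443)**2 = 9603801/5968249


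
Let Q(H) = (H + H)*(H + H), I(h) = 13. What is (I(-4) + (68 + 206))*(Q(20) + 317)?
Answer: 550179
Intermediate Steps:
Q(H) = 4*H² (Q(H) = (2*H)*(2*H) = 4*H²)
(I(-4) + (68 + 206))*(Q(20) + 317) = (13 + (68 + 206))*(4*20² + 317) = (13 + 274)*(4*400 + 317) = 287*(1600 + 317) = 287*1917 = 550179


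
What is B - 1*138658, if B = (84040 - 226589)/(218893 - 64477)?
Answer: -21411156277/154416 ≈ -1.3866e+5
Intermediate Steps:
B = -142549/154416 ≈ -0.92315
B - 1*138658 = -142549/154416 - 1*138658 = -142549/154416 - 138658 = -21411156277/154416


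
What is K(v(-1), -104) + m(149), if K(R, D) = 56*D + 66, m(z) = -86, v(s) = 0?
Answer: -5844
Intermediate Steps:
K(R, D) = 66 + 56*D
K(v(-1), -104) + m(149) = (66 + 56*(-104)) - 86 = (66 - 5824) - 86 = -5758 - 86 = -5844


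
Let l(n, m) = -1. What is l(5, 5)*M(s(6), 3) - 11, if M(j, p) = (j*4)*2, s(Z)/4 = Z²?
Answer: -1163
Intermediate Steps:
s(Z) = 4*Z²
M(j, p) = 8*j (M(j, p) = (4*j)*2 = 8*j)
l(5, 5)*M(s(6), 3) - 11 = -8*4*6² - 11 = -8*4*36 - 11 = -8*144 - 11 = -1*1152 - 11 = -1152 - 11 = -1163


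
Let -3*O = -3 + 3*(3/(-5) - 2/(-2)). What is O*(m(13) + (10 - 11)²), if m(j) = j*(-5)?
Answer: -192/5 ≈ -38.400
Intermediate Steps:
m(j) = -5*j
O = ⅗ (O = -(-3 + 3*(3/(-5) - 2/(-2)))/3 = -(-3 + 3*(3*(-⅕) - 2*(-½)))/3 = -(-3 + 3*(-⅗ + 1))/3 = -(-3 + 3*(⅖))/3 = -(-3 + 6/5)/3 = -⅓*(-9/5) = ⅗ ≈ 0.60000)
O*(m(13) + (10 - 11)²) = 3*(-5*13 + (10 - 11)²)/5 = 3*(-65 + (-1)²)/5 = 3*(-65 + 1)/5 = (⅗)*(-64) = -192/5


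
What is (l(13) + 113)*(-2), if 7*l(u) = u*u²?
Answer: -5976/7 ≈ -853.71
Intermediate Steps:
l(u) = u³/7 (l(u) = (u*u²)/7 = u³/7)
(l(13) + 113)*(-2) = ((⅐)*13³ + 113)*(-2) = ((⅐)*2197 + 113)*(-2) = (2197/7 + 113)*(-2) = (2988/7)*(-2) = -5976/7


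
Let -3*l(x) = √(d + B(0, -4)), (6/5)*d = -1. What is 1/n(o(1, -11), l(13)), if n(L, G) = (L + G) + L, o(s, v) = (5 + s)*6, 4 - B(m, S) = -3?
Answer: 3888/279899 + 3*√222/279899 ≈ 0.014050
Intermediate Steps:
d = -⅚ (d = (⅚)*(-1) = -⅚ ≈ -0.83333)
B(m, S) = 7 (B(m, S) = 4 - 1*(-3) = 4 + 3 = 7)
o(s, v) = 30 + 6*s
l(x) = -√222/18 (l(x) = -√(-⅚ + 7)/3 = -√222/18)
n(L, G) = G + 2*L (n(L, G) = (G + L) + L = G + 2*L)
1/n(o(1, -11), l(13)) = 1/(-√222/18 + 2*(30 + 6*1)) = 1/(-√222/18 + 2*(30 + 6)) = 1/(-√222/18 + 2*36) = 1/(-√222/18 + 72) = 1/(72 - √222/18)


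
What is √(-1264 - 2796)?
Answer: 2*I*√1015 ≈ 63.718*I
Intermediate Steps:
√(-1264 - 2796) = √(-4060) = 2*I*√1015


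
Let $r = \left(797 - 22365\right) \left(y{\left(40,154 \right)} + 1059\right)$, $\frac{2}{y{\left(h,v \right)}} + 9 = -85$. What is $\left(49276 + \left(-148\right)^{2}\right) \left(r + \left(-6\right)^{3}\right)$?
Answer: $- \frac{76411206684640}{47} \approx -1.6258 \cdot 10^{12}$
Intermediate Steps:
$y{\left(h,v \right)} = - \frac{1}{47}$ ($y{\left(h,v \right)} = \frac{2}{-9 - 85} = \frac{2}{-94} = 2 \left(- \frac{1}{94}\right) = - \frac{1}{47}$)
$r = - \frac{1073482496}{47}$ ($r = \left(797 - 22365\right) \left(- \frac{1}{47} + 1059\right) = \left(-21568\right) \frac{49772}{47} = - \frac{1073482496}{47} \approx -2.284 \cdot 10^{7}$)
$\left(49276 + \left(-148\right)^{2}\right) \left(r + \left(-6\right)^{3}\right) = \left(49276 + \left(-148\right)^{2}\right) \left(- \frac{1073482496}{47} + \left(-6\right)^{3}\right) = \left(49276 + 21904\right) \left(- \frac{1073482496}{47} - 216\right) = 71180 \left(- \frac{1073492648}{47}\right) = - \frac{76411206684640}{47}$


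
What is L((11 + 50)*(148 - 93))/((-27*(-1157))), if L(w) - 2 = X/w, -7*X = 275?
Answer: 283/4446351 ≈ 6.3648e-5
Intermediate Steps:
X = -275/7 (X = -1/7*275 = -275/7 ≈ -39.286)
L(w) = 2 - 275/(7*w)
L((11 + 50)*(148 - 93))/((-27*(-1157))) = (2 - 275*1/((11 + 50)*(148 - 93))/7)/((-27*(-1157))) = (2 - 275/(7*(61*55)))/31239 = (2 - 275/7/3355)*(1/31239) = (2 - 275/7*1/3355)*(1/31239) = (2 - 5/427)*(1/31239) = (849/427)*(1/31239) = 283/4446351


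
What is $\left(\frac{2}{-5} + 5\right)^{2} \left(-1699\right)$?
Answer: $- \frac{898771}{25} \approx -35951.0$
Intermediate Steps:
$\left(\frac{2}{-5} + 5\right)^{2} \left(-1699\right) = \left(2 \left(- \frac{1}{5}\right) + 5\right)^{2} \left(-1699\right) = \left(- \frac{2}{5} + 5\right)^{2} \left(-1699\right) = \left(\frac{23}{5}\right)^{2} \left(-1699\right) = \frac{529}{25} \left(-1699\right) = - \frac{898771}{25}$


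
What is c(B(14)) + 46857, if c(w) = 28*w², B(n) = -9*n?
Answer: 491385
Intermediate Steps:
c(B(14)) + 46857 = 28*(-9*14)² + 46857 = 28*(-126)² + 46857 = 28*15876 + 46857 = 444528 + 46857 = 491385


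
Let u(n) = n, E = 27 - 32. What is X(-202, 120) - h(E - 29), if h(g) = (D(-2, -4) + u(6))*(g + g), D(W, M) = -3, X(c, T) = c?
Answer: 2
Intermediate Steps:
E = -5
h(g) = 6*g (h(g) = (-3 + 6)*(g + g) = 3*(2*g) = 6*g)
X(-202, 120) - h(E - 29) = -202 - 6*(-5 - 29) = -202 - 6*(-34) = -202 - 1*(-204) = -202 + 204 = 2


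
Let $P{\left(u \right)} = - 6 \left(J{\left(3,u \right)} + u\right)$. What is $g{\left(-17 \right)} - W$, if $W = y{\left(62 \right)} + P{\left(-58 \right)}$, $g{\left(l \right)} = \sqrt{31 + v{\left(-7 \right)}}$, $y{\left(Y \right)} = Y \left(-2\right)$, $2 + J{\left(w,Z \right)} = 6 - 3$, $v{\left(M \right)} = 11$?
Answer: $-218 + \sqrt{42} \approx -211.52$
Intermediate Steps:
$J{\left(w,Z \right)} = 1$ ($J{\left(w,Z \right)} = -2 + \left(6 - 3\right) = -2 + 3 = 1$)
$P{\left(u \right)} = -6 - 6 u$ ($P{\left(u \right)} = - 6 \left(1 + u\right) = -6 - 6 u$)
$y{\left(Y \right)} = - 2 Y$
$g{\left(l \right)} = \sqrt{42}$ ($g{\left(l \right)} = \sqrt{31 + 11} = \sqrt{42}$)
$W = 218$ ($W = \left(-2\right) 62 - -342 = -124 + \left(-6 + 348\right) = -124 + 342 = 218$)
$g{\left(-17 \right)} - W = \sqrt{42} - 218 = -218 + \sqrt{42}$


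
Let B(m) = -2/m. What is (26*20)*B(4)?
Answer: -260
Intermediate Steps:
(26*20)*B(4) = (26*20)*(-2/4) = 520*(-2*¼) = 520*(-½) = -260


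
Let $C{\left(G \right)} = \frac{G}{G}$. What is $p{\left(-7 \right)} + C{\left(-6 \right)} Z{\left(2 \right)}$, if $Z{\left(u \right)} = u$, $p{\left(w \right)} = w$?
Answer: $-5$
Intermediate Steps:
$C{\left(G \right)} = 1$
$p{\left(-7 \right)} + C{\left(-6 \right)} Z{\left(2 \right)} = -7 + 1 \cdot 2 = -7 + 2 = -5$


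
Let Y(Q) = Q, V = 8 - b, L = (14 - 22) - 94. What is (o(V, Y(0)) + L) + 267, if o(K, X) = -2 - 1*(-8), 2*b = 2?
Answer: 171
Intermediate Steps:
b = 1 (b = (1/2)*2 = 1)
L = -102 (L = -8 - 94 = -102)
V = 7 (V = 8 - 1*1 = 8 - 1 = 7)
o(K, X) = 6 (o(K, X) = -2 + 8 = 6)
(o(V, Y(0)) + L) + 267 = (6 - 102) + 267 = -96 + 267 = 171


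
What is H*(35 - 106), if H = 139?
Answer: -9869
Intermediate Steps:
H*(35 - 106) = 139*(35 - 106) = 139*(-71) = -9869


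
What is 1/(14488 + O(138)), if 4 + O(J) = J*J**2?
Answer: 1/2642556 ≈ 3.7842e-7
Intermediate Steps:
O(J) = -4 + J**3 (O(J) = -4 + J*J**2 = -4 + J**3)
1/(14488 + O(138)) = 1/(14488 + (-4 + 138**3)) = 1/(14488 + (-4 + 2628072)) = 1/(14488 + 2628068) = 1/2642556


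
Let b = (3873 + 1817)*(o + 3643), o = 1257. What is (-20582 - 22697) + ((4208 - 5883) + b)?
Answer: 27836046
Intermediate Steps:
b = 27881000 (b = (3873 + 1817)*(1257 + 3643) = 5690*4900 = 27881000)
(-20582 - 22697) + ((4208 - 5883) + b) = (-20582 - 22697) + ((4208 - 5883) + 27881000) = -43279 + (-1675 + 27881000) = -43279 + 27879325 = 27836046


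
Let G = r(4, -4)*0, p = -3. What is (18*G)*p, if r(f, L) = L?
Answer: 0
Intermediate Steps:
G = 0 (G = -4*0 = 0)
(18*G)*p = (18*0)*(-3) = 0*(-3) = 0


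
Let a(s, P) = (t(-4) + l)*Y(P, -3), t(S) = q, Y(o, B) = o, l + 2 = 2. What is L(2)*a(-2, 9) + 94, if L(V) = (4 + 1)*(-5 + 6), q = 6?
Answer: 364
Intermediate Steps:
l = 0 (l = -2 + 2 = 0)
L(V) = 5 (L(V) = 5*1 = 5)
t(S) = 6
a(s, P) = 6*P (a(s, P) = (6 + 0)*P = 6*P)
L(2)*a(-2, 9) + 94 = 5*(6*9) + 94 = 5*54 + 94 = 270 + 94 = 364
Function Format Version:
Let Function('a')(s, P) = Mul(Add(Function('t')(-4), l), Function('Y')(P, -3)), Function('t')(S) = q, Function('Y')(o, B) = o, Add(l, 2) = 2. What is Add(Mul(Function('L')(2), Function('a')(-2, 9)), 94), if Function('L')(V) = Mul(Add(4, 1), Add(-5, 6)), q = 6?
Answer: 364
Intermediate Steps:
l = 0 (l = Add(-2, 2) = 0)
Function('L')(V) = 5 (Function('L')(V) = Mul(5, 1) = 5)
Function('t')(S) = 6
Function('a')(s, P) = Mul(6, P) (Function('a')(s, P) = Mul(Add(6, 0), P) = Mul(6, P))
Add(Mul(Function('L')(2), Function('a')(-2, 9)), 94) = Add(Mul(5, Mul(6, 9)), 94) = Add(Mul(5, 54), 94) = Add(270, 94) = 364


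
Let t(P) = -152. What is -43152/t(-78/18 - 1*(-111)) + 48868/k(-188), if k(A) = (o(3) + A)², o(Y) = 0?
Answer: 47893507/167884 ≈ 285.28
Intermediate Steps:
k(A) = A² (k(A) = (0 + A)² = A²)
-43152/t(-78/18 - 1*(-111)) + 48868/k(-188) = -43152/(-152) + 48868/((-188)²) = -43152*(-1/152) + 48868/35344 = 5394/19 + 48868*(1/35344) = 5394/19 + 12217/8836 = 47893507/167884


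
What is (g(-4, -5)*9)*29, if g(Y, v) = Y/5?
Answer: -1044/5 ≈ -208.80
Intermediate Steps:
g(Y, v) = Y/5 (g(Y, v) = Y*(⅕) = Y/5)
(g(-4, -5)*9)*29 = (((⅕)*(-4))*9)*29 = -⅘*9*29 = -36/5*29 = -1044/5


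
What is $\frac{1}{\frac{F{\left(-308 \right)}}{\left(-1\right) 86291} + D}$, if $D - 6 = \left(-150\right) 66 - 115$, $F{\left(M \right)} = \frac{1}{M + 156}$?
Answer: $- \frac{13116232}{131280366087} \approx -9.991 \cdot 10^{-5}$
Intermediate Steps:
$F{\left(M \right)} = \frac{1}{156 + M}$
$D = -10009$ ($D = 6 - 10015 = -10009$)
$\frac{1}{\frac{F{\left(-308 \right)}}{\left(-1\right) 86291} + D} = \frac{1}{\frac{1}{\left(156 - 308\right) \left(\left(-1\right) 86291\right)} - 10009} = \frac{1}{\frac{1}{\left(-152\right) \left(-86291\right)} - 10009} = \frac{1}{\left(- \frac{1}{152}\right) \left(- \frac{1}{86291}\right) - 10009} = \frac{1}{\frac{1}{13116232} - 10009} = \frac{1}{- \frac{131280366087}{13116232}} = - \frac{13116232}{131280366087}$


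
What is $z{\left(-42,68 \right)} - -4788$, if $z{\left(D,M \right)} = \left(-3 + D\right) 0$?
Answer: $4788$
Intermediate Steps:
$z{\left(D,M \right)} = 0$
$z{\left(-42,68 \right)} - -4788 = 0 - -4788 = 0 + 4788 = 4788$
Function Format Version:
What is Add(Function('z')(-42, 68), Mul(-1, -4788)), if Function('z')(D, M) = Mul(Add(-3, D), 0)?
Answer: 4788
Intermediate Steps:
Function('z')(D, M) = 0
Add(Function('z')(-42, 68), Mul(-1, -4788)) = Add(0, Mul(-1, -4788)) = Add(0, 4788) = 4788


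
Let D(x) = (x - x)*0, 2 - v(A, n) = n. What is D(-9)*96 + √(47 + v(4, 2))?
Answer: √47 ≈ 6.8557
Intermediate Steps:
v(A, n) = 2 - n
D(x) = 0 (D(x) = 0*0 = 0)
D(-9)*96 + √(47 + v(4, 2)) = 0*96 + √(47 + (2 - 1*2)) = 0 + √(47 + (2 - 2)) = 0 + √(47 + 0) = 0 + √47 = √47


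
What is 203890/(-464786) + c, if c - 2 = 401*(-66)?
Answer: -6150150297/232393 ≈ -26464.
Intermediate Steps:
c = -26464 (c = 2 + 401*(-66) = 2 - 26466 = -26464)
203890/(-464786) + c = 203890/(-464786) - 26464 = 203890*(-1/464786) - 26464 = -101945/232393 - 26464 = -6150150297/232393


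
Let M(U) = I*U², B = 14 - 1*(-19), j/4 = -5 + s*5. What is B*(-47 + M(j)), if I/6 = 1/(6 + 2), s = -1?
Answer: 38049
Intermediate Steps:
j = -40 (j = 4*(-5 - 1*5) = 4*(-5 - 5) = 4*(-10) = -40)
I = ¾ (I = 6/(6 + 2) = 6/8 = 6*(⅛) = ¾ ≈ 0.75000)
B = 33 (B = 14 + 19 = 33)
M(U) = 3*U²/4
B*(-47 + M(j)) = 33*(-47 + (¾)*(-40)²) = 33*(-47 + (¾)*1600) = 33*(-47 + 1200) = 33*1153 = 38049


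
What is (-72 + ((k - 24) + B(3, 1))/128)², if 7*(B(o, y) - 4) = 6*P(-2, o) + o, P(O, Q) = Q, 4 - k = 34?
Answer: 85803169/16384 ≈ 5237.0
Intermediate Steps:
k = -30 (k = 4 - 1*34 = 4 - 34 = -30)
B(o, y) = 4 + o (B(o, y) = 4 + (6*o + o)/7 = 4 + (7*o)/7 = 4 + o)
(-72 + ((k - 24) + B(3, 1))/128)² = (-72 + ((-30 - 24) + (4 + 3))/128)² = (-72 + (-54 + 7)*(1/128))² = (-72 - 47*1/128)² = (-72 - 47/128)² = (-9263/128)² = 85803169/16384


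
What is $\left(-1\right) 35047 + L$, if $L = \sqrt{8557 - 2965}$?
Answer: $-35047 + 2 \sqrt{1398} \approx -34972.0$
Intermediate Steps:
$L = 2 \sqrt{1398}$ ($L = \sqrt{5592} = 2 \sqrt{1398} \approx 74.78$)
$\left(-1\right) 35047 + L = \left(-1\right) 35047 + 2 \sqrt{1398} = -35047 + 2 \sqrt{1398}$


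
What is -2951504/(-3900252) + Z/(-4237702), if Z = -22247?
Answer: 3148590827513/4132026425226 ≈ 0.76200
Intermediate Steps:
-2951504/(-3900252) + Z/(-4237702) = -2951504/(-3900252) - 22247/(-4237702) = -2951504*(-1/3900252) - 22247*(-1/4237702) = 737876/975063 + 22247/4237702 = 3148590827513/4132026425226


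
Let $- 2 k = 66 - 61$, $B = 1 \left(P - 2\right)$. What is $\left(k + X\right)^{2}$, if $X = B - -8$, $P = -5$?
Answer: $\frac{9}{4} \approx 2.25$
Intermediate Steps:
$B = -7$ ($B = 1 \left(-5 - 2\right) = 1 \left(-7\right) = -7$)
$k = - \frac{5}{2}$ ($k = - \frac{66 - 61}{2} = \left(- \frac{1}{2}\right) 5 = - \frac{5}{2} \approx -2.5$)
$X = 1$ ($X = -7 - -8 = -7 + 8 = 1$)
$\left(k + X\right)^{2} = \left(- \frac{5}{2} + 1\right)^{2} = \left(- \frac{3}{2}\right)^{2} = \frac{9}{4}$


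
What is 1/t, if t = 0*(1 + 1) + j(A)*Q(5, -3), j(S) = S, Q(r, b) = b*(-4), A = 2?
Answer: 1/24 ≈ 0.041667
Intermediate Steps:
Q(r, b) = -4*b
t = 24 (t = 0*(1 + 1) + 2*(-4*(-3)) = 0*2 + 2*12 = 0 + 24 = 24)
1/t = 1/24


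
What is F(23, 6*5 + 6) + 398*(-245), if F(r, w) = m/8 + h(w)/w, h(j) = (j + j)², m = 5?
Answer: -778923/8 ≈ -97365.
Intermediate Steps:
h(j) = 4*j² (h(j) = (2*j)² = 4*j²)
F(r, w) = 5/8 + 4*w (F(r, w) = 5/8 + (4*w²)/w = 5*(⅛) + 4*w = 5/8 + 4*w)
F(23, 6*5 + 6) + 398*(-245) = (5/8 + 4*(6*5 + 6)) + 398*(-245) = (5/8 + 4*(30 + 6)) - 97510 = (5/8 + 4*36) - 97510 = (5/8 + 144) - 97510 = 1157/8 - 97510 = -778923/8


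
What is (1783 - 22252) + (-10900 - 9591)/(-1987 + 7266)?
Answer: -108076342/5279 ≈ -20473.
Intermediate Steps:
(1783 - 22252) + (-10900 - 9591)/(-1987 + 7266) = -20469 - 20491/5279 = -108076342/5279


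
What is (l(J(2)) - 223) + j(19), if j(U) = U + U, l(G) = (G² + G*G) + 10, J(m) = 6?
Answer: -103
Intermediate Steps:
l(G) = 10 + 2*G² (l(G) = (G² + G²) + 10 = 2*G² + 10 = 10 + 2*G²)
j(U) = 2*U
(l(J(2)) - 223) + j(19) = ((10 + 2*6²) - 223) + 2*19 = ((10 + 2*36) - 223) + 38 = ((10 + 72) - 223) + 38 = (82 - 223) + 38 = -141 + 38 = -103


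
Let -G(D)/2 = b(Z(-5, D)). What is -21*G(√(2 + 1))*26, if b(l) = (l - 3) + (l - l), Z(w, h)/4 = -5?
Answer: -25116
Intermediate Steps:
Z(w, h) = -20 (Z(w, h) = 4*(-5) = -20)
b(l) = -3 + l (b(l) = (-3 + l) + 0 = -3 + l)
G(D) = 46 (G(D) = -2*(-3 - 20) = -2*(-23) = 46)
-21*G(√(2 + 1))*26 = -21*46*26 = -966*26 = -25116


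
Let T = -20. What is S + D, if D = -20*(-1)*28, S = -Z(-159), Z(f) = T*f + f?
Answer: -2461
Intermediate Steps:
Z(f) = -19*f (Z(f) = -20*f + f = -19*f)
S = -3021 (S = -(-19)*(-159) = -1*3021 = -3021)
D = 560 (D = 20*28 = 560)
S + D = -3021 + 560 = -2461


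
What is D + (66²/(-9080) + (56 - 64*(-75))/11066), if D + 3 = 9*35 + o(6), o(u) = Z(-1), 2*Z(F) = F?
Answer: 1955949044/6279955 ≈ 311.46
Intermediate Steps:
Z(F) = F/2
o(u) = -½ (o(u) = (½)*(-1) = -½)
D = 623/2 (D = -3 + (9*35 - ½) = -3 + (315 - ½) = -3 + 629/2 = 623/2 ≈ 311.50)
D + (66²/(-9080) + (56 - 64*(-75))/11066) = 623/2 + (66²/(-9080) + (56 - 64*(-75))/11066) = 623/2 + (4356*(-1/9080) + (56 + 4800)*(1/11066)) = 623/2 + (-1089/2270 + 4856*(1/11066)) = 623/2 + (-1089/2270 + 2428/5533) = 623/2 - 513877/12559910 = 1955949044/6279955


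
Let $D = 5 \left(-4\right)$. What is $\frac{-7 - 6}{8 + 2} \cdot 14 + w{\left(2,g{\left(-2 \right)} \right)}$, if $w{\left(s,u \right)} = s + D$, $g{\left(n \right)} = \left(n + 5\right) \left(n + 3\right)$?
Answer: $- \frac{181}{5} \approx -36.2$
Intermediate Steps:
$g{\left(n \right)} = \left(3 + n\right) \left(5 + n\right)$ ($g{\left(n \right)} = \left(5 + n\right) \left(3 + n\right) = \left(3 + n\right) \left(5 + n\right)$)
$D = -20$
$w{\left(s,u \right)} = -20 + s$ ($w{\left(s,u \right)} = s - 20 = -20 + s$)
$\frac{-7 - 6}{8 + 2} \cdot 14 + w{\left(2,g{\left(-2 \right)} \right)} = \frac{-7 - 6}{8 + 2} \cdot 14 + \left(-20 + 2\right) = - \frac{13}{10} \cdot 14 - 18 = \left(-13\right) \frac{1}{10} \cdot 14 - 18 = \left(- \frac{13}{10}\right) 14 - 18 = - \frac{91}{5} - 18 = - \frac{181}{5}$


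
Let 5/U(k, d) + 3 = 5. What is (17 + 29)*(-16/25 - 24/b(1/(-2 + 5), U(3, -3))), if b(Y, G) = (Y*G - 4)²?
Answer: -1259296/9025 ≈ -139.53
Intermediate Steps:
U(k, d) = 5/2 (U(k, d) = 5/(-3 + 5) = 5/2)
b(Y, G) = (-4 + G*Y)² (b(Y, G) = (G*Y - 4)² = (-4 + G*Y)²)
(17 + 29)*(-16/25 - 24/b(1/(-2 + 5), U(3, -3))) = (17 + 29)*(-16/25 - 24/(-4 + 5/(2*(-2 + 5)))²) = 46*(-16*1/25 - 24/(-4 + (5/2)/3)²) = 46*(-16/25 - 24/(-4 + (5/2)*(⅓))²) = 46*(-16/25 - 24/(-4 + ⅚)²) = 46*(-16/25 - 24/((-19/6)²)) = 46*(-16/25 - 24/361/36) = 46*(-16/25 - 24*36/361) = 46*(-16/25 - 864/361) = 46*(-27376/9025) = -1259296/9025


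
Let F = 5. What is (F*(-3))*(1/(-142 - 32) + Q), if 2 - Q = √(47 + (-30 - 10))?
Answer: -1735/58 + 15*√7 ≈ 9.7725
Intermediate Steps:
Q = 2 - √7 (Q = 2 - √(47 + (-30 - 10)) = 2 - √(47 - 40) = 2 - √7 ≈ -0.64575)
(F*(-3))*(1/(-142 - 32) + Q) = (5*(-3))*(1/(-142 - 32) + (2 - √7)) = -15*(1/(-174) + (2 - √7)) = -15*(-1/174 + (2 - √7)) = -15*(347/174 - √7) = -1735/58 + 15*√7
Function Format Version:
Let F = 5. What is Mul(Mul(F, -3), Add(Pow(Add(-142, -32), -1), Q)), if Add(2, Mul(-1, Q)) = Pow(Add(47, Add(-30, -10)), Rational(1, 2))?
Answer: Add(Rational(-1735, 58), Mul(15, Pow(7, Rational(1, 2)))) ≈ 9.7725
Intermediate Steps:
Q = Add(2, Mul(-1, Pow(7, Rational(1, 2)))) (Q = Add(2, Mul(-1, Pow(Add(47, Add(-30, -10)), Rational(1, 2)))) = Add(2, Mul(-1, Pow(Add(47, -40), Rational(1, 2)))) = Add(2, Mul(-1, Pow(7, Rational(1, 2)))) ≈ -0.64575)
Mul(Mul(F, -3), Add(Pow(Add(-142, -32), -1), Q)) = Mul(Mul(5, -3), Add(Pow(Add(-142, -32), -1), Add(2, Mul(-1, Pow(7, Rational(1, 2)))))) = Mul(-15, Add(Pow(-174, -1), Add(2, Mul(-1, Pow(7, Rational(1, 2)))))) = Mul(-15, Add(Rational(-1, 174), Add(2, Mul(-1, Pow(7, Rational(1, 2)))))) = Mul(-15, Add(Rational(347, 174), Mul(-1, Pow(7, Rational(1, 2))))) = Add(Rational(-1735, 58), Mul(15, Pow(7, Rational(1, 2))))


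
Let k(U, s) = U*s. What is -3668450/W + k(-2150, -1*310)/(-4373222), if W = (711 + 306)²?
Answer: -8366149932200/2261587704579 ≈ -3.6992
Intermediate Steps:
W = 1034289 (W = 1017² = 1034289)
-3668450/W + k(-2150, -1*310)/(-4373222) = -3668450/1034289 - (-2150)*310/(-4373222) = -3668450*1/1034289 - 2150*(-310)*(-1/4373222) = -3668450/1034289 + 666500*(-1/4373222) = -3668450/1034289 - 333250/2186611 = -8366149932200/2261587704579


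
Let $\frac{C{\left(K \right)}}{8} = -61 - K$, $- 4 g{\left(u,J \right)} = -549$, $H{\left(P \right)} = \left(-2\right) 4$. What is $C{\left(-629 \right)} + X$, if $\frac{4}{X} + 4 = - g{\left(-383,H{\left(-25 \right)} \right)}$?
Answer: $\frac{2567344}{565} \approx 4544.0$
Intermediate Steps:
$H{\left(P \right)} = -8$
$g{\left(u,J \right)} = \frac{549}{4}$ ($g{\left(u,J \right)} = \left(- \frac{1}{4}\right) \left(-549\right) = \frac{549}{4}$)
$X = - \frac{16}{565}$ ($X = \frac{4}{-4 - \frac{549}{4}} = \frac{4}{- \frac{565}{4}} = 4 \left(- \frac{4}{565}\right) = - \frac{16}{565} \approx -0.028319$)
$C{\left(K \right)} = -488 - 8 K$ ($C{\left(K \right)} = 8 \left(-61 - K\right) = -488 - 8 K$)
$C{\left(-629 \right)} + X = \left(-488 - -5032\right) - \frac{16}{565} = \left(-488 + 5032\right) - \frac{16}{565} = 4544 - \frac{16}{565} = \frac{2567344}{565}$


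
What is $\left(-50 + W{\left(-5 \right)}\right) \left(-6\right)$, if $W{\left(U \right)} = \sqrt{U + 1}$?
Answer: $300 - 12 i \approx 300.0 - 12.0 i$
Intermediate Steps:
$W{\left(U \right)} = \sqrt{1 + U}$
$\left(-50 + W{\left(-5 \right)}\right) \left(-6\right) = \left(-50 + \sqrt{1 - 5}\right) \left(-6\right) = \left(-50 + \sqrt{-4}\right) \left(-6\right) = \left(-50 + 2 i\right) \left(-6\right) = 300 - 12 i$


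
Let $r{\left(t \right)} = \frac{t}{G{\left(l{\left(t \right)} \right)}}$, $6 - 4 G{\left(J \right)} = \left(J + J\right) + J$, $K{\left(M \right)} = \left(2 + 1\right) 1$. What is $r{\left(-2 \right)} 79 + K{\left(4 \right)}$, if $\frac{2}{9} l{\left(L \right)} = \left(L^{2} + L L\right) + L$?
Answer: $\frac{857}{75} \approx 11.427$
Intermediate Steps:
$K{\left(M \right)} = 3$ ($K{\left(M \right)} = 3 \cdot 1 = 3$)
$l{\left(L \right)} = 9 L^{2} + \frac{9 L}{2}$ ($l{\left(L \right)} = \frac{9 \left(\left(L^{2} + L L\right) + L\right)}{2} = \frac{9 \left(\left(L^{2} + L^{2}\right) + L\right)}{2} = \frac{9 \left(2 L^{2} + L\right)}{2} = \frac{9 \left(L + 2 L^{2}\right)}{2} = 9 L^{2} + \frac{9 L}{2}$)
$G{\left(J \right)} = \frac{3}{2} - \frac{3 J}{4}$ ($G{\left(J \right)} = \frac{3}{2} - \frac{\left(J + J\right) + J}{4} = \frac{3}{2} - \frac{2 J + J}{4} = \frac{3}{2} - \frac{3 J}{4}$)
$r{\left(t \right)} = \frac{t}{\frac{3}{2} - \frac{27 t \left(1 + 2 t\right)}{8}}$ ($r{\left(t \right)} = \frac{t}{\frac{3}{2} - \frac{3 \frac{9 t \left(1 + 2 t\right)}{2}}{4}} = \frac{t}{\frac{3}{2} - \frac{27 t \left(1 + 2 t\right)}{8}}$)
$r{\left(-2 \right)} 79 + K{\left(4 \right)} = \left(-8\right) \left(-2\right) \frac{1}{-12 + 27 \left(-2\right) \left(1 + 2 \left(-2\right)\right)} 79 + 3 = \left(-8\right) \left(-2\right) \frac{1}{-12 + 27 \left(-2\right) \left(1 - 4\right)} 79 + 3 = \left(-8\right) \left(-2\right) \frac{1}{-12 + 27 \left(-2\right) \left(-3\right)} 79 + 3 = \left(-8\right) \left(-2\right) \frac{1}{-12 + 162} \cdot 79 + 3 = \left(-8\right) \left(-2\right) \frac{1}{150} \cdot 79 + 3 = \frac{8}{75} \cdot 79 + 3 = \frac{632}{75} + 3 = \frac{857}{75}$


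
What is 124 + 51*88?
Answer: 4612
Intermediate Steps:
124 + 51*88 = 124 + 4488 = 4612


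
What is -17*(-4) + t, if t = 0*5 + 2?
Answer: 70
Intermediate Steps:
t = 2 (t = 0 + 2 = 2)
-17*(-4) + t = -17*(-4) + 2 = 68 + 2 = 70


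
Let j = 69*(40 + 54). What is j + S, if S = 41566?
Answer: 48052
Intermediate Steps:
j = 6486 (j = 69*94 = 6486)
j + S = 6486 + 41566 = 48052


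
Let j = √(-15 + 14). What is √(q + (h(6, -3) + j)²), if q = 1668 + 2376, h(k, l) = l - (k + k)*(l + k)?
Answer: √(5564 - 78*I) ≈ 74.594 - 0.5228*I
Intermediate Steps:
h(k, l) = l - 2*k*(k + l)
j = I (j = √(-1) = I ≈ 1.0*I)
q = 4044
√(q + (h(6, -3) + j)²) = √(4044 + ((-3 - 2*6² - 2*6*(-3)) + I)²) = √(4044 + ((-3 - 2*36 + 36) + I)²) = √(4044 + ((-3 - 72 + 36) + I)²) = √(4044 + (-39 + I)²)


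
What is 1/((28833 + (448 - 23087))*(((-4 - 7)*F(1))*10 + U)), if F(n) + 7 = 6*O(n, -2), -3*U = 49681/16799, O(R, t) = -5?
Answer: 50397/1270179479146 ≈ 3.9677e-8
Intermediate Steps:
U = -49681/50397 (U = -49681/(3*16799) = -⅓*49681/16799 = -49681/50397 ≈ -0.98579)
F(n) = -37 (F(n) = -7 + 6*(-5) = -7 - 30 = -37)
1/((28833 + (448 - 23087))*(((-4 - 7)*F(1))*10 + U)) = 1/((28833 + (448 - 23087))*(((-4 - 7)*(-37))*10 - 49681/50397)) = 1/((28833 - 22639)*(-11*(-37)*10 - 49681/50397)) = 1/(6194*(407*10 - 49681/50397)) = 1/(6194*(4070 - 49681/50397)) = 1/(6194*(205066109/50397)) = 1/(1270179479146/50397) = 50397/1270179479146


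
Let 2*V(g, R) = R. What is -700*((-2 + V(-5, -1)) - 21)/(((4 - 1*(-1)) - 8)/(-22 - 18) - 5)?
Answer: -658000/197 ≈ -3340.1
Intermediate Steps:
V(g, R) = R/2
-700*((-2 + V(-5, -1)) - 21)/(((4 - 1*(-1)) - 8)/(-22 - 18) - 5) = -700*((-2 + (½)*(-1)) - 21)/(((4 - 1*(-1)) - 8)/(-22 - 18) - 5) = -700*((-2 - ½) - 21)/(((4 + 1) - 8)/(-40) - 5) = -700*(-5/2 - 21)/((5 - 8)*(-1/40) - 5) = -700*(-47/(2*(-3*(-1/40) - 5))) = -700*(-47/(2*(3/40 - 5))) = -700*(-47/(2*(-197/40))) = -700*(-47/2*(-40/197)) = -700*940/197 = -25*26320/197 = -658000/197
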